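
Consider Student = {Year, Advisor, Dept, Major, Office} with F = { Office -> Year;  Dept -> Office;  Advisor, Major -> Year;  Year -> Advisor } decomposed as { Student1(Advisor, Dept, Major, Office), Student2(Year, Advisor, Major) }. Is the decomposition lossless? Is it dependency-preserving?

Lossless test: (Advisor, Major)⁺ = {Year, Advisor, Major}, which contains all of one fragment — lossless.
Dependency preservation: the restricted closure of {Office} across the fragments never reaches {Year}, so Office → Year cannot be enforced without a join — not preserved.

lossless but not dependency-preserving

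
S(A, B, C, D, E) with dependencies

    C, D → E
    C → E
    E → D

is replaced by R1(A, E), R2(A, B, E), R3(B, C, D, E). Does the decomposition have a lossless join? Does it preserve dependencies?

Lossless test (chase): Rows 1 and 2 agree on E; apply E→D and equate their D entries. Rows 1 and 3 agree on E; apply E→D and equate their D entries. No row becomes fully distinguished — the join is lossy.
Dependency preservation: every FD's attributes lie within a single fragment, so each can be enforced locally — preserved.

lossy but dependency-preserving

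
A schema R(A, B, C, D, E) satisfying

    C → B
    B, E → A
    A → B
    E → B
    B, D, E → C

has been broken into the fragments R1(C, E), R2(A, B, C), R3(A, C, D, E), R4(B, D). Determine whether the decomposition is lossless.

Yes

Chase test. Columns are A, B, C, D, E; row i has aⱼ where attribute j ∈ Ri, else bᵢⱼ.
Initial tableau (one row per fragment):
  row 1: b11 b12 a3 b14 a5
  row 2: a1 a2 a3 b24 b25
  row 3: a1 b32 a3 a4 a5
  row 4: b41 a2 b43 a4 b45
Rows 1 and 2 agree on C; apply C→B and equate their B entries.
Rows 1 and 3 agree on C; apply C→B and equate their B entries.
Rows 1 and 3 agree on B, E; apply B, E→A and equate their A entries.
Row 3 is now all distinguished symbols — the join is lossless.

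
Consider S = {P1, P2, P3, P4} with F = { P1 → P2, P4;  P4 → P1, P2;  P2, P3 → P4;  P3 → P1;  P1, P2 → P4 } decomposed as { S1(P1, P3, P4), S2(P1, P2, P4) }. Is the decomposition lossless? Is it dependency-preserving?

Lossless test: (P1, P4)⁺ = {P1, P2, P4}, which contains all of one fragment — lossless.
Dependency preservation: P2, P3 → P4 is not contained in any single fragment, but the restricted closure of its left-hand side across the fragments still reaches the right-hand side; the remaining FDs each lie inside some fragment. All dependencies are preserved.

lossless and dependency-preserving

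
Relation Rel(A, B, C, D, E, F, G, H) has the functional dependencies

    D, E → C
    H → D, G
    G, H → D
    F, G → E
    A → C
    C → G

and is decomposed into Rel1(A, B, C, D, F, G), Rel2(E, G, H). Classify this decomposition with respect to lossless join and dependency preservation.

lossy and not dependency-preserving

Lossless test: (G)⁺ = {G}, which is a superkey of neither fragment — lossy.
Dependency preservation: the restricted closure of {D, E} across the fragments never reaches {C}, so D, E → C cannot be enforced without a join — not preserved.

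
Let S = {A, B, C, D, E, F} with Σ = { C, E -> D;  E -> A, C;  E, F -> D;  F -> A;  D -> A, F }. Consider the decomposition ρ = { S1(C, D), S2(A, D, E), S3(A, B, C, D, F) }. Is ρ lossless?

Chase test. Columns are A, B, C, D, E, F; row i has aⱼ where attribute j ∈ Si, else bᵢⱼ.
Initial tableau (one row per fragment):
  row 1: b11 b12 a3 a4 b15 b16
  row 2: a1 b22 b23 a4 a5 b26
  row 3: a1 a2 a3 a4 b35 a6
Rows 1 and 2 agree on D; apply D→A, F and equate their A, F entries.
Rows 1 and 3 agree on D; apply D→A, F and equate their A, F entries.
No row becomes fully distinguished — the join is lossy.

No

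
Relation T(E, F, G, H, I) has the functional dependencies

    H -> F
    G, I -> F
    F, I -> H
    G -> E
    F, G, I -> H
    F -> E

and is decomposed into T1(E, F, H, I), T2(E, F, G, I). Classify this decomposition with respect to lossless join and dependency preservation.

Lossless test: (E, F, I)⁺ = {E, F, H, I}, which contains all of one fragment — lossless.
Dependency preservation: F, G, I → H is not contained in any single fragment, but the restricted closure of its left-hand side across the fragments still reaches the right-hand side; the remaining FDs each lie inside some fragment. All dependencies are preserved.

lossless and dependency-preserving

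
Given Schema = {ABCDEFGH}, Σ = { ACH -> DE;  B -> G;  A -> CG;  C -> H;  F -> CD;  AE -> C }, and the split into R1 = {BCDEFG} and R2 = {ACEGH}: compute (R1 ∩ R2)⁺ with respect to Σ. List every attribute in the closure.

CEGH

R1 ∩ R2 = {CEG}.
C → H applies, adding H
Closure: {CEGH}.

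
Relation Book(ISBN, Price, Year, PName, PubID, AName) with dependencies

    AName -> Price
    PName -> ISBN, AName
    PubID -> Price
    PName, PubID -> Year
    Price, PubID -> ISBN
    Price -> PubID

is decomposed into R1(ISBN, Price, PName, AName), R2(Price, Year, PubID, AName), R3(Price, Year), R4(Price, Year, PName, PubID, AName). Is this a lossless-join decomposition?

Yes

Chase test. Columns are ISBN, Price, Year, PName, PubID, AName; row i has aⱼ where attribute j ∈ Ri, else bᵢⱼ.
Initial tableau (one row per fragment):
  row 1: a1 a2 b13 a4 b15 a6
  row 2: b21 a2 a3 b24 a5 a6
  row 3: b31 a2 a3 b34 b35 b36
  row 4: b41 a2 a3 a4 a5 a6
Rows 1 and 4 agree on PName; apply PName→ISBN, AName and equate their ISBN, AName entries.
Rows 2 and 4 agree on Price, PubID; apply Price, PubID→ISBN and equate their ISBN entries.
Rows 1 and 2 agree on Price; apply Price→PubID and equate their PubID entries.
Rows 1 and 3 agree on Price; apply Price→PubID and equate their PubID entries.
Rows 1 and 4 agree on PName, PubID; apply PName, PubID→Year and equate their Year entries.
Rows 1 and 3 agree on Price, PubID; apply Price, PubID→ISBN and equate their ISBN entries.
Row 1 is now all distinguished symbols — the join is lossless.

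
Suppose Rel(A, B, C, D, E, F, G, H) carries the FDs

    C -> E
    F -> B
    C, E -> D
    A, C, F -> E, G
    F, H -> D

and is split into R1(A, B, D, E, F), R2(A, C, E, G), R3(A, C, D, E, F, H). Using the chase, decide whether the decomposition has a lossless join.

Chase test. Columns are A, B, C, D, E, F, G, H; row i has aⱼ where attribute j ∈ Ri, else bᵢⱼ.
Initial tableau (one row per fragment):
  row 1: a1 a2 b13 a4 a5 a6 b17 b18
  row 2: a1 b22 a3 b24 a5 b26 a7 b28
  row 3: a1 b32 a3 a4 a5 a6 b37 a8
Rows 1 and 3 agree on F; apply F→B and equate their B entries.
Rows 2 and 3 agree on C, E; apply C, E→D and equate their D entries.
No row becomes fully distinguished — the join is lossy.

No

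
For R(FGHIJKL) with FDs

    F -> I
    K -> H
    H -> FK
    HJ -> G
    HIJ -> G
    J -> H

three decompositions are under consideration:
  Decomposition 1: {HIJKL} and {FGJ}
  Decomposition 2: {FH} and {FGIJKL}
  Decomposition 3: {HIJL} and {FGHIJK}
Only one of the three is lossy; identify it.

Decomposition 1: common = {J}, closure = {FGHIJK} → lossless.
Decomposition 2: common = {F}, closure = {FI} → lossy.
Decomposition 3: common = {HIJ}, closure = {FGHIJK} → lossless.

Decomposition 2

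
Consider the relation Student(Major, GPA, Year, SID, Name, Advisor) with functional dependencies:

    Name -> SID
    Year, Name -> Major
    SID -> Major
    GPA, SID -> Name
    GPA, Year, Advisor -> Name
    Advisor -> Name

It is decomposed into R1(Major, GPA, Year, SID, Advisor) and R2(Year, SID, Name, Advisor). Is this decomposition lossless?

Common attributes: R1 ∩ R2 = {Year, SID, Advisor}.
Closure of {Year, SID, Advisor}: SID → Major applies, adding Major; Advisor → Name applies, adding Name. So (Year, SID, Advisor)⁺ = {Major, Year, SID, Name, Advisor}.
This closure contains every attribute of R2, so R1 ∩ R2 → R2. The join is lossless.

Yes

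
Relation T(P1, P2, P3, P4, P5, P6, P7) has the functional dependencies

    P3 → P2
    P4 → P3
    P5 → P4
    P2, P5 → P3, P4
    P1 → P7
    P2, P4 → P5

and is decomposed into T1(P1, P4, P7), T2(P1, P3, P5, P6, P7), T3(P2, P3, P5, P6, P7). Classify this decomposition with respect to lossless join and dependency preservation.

Lossless test (chase): Rows 2 and 3 agree on P3; apply P3→P2 and equate their P2 entries. Rows 2 and 3 agree on P5; apply P5→P4 and equate their P4 entries. No row becomes fully distinguished — the join is lossy.
Dependency preservation: the restricted closure of {P4} across the fragments never reaches {P3}, so P4 → P3 cannot be enforced without a join — not preserved.

lossy and not dependency-preserving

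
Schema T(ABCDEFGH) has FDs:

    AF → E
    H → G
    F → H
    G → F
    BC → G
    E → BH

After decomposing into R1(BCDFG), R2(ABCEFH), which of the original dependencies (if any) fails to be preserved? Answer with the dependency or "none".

AF → E lies within R2.
H → G: restricted closure across fragments reaches G.
F → H lies within R2.
G → F lies within R1.
BC → G lies within R1.
E → BH lies within R2.
Every dependency is enforceable on the fragments, so the decomposition is dependency-preserving.

none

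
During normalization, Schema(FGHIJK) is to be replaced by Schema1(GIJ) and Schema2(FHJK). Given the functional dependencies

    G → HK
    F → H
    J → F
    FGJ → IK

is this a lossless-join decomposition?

No

Common attributes: Schema1 ∩ Schema2 = {J}.
Closure of {J}: J → F applies, adding F; F → H applies, adding H. So (J)⁺ = {FHJ}.
The closure contains neither all of Schema1 = {GIJ} nor all of Schema2 = {FHJK}, so the common attributes are not a superkey of either fragment. The join is lossy.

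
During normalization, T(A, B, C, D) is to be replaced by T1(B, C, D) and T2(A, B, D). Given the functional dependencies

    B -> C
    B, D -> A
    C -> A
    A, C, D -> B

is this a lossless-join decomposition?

Common attributes: T1 ∩ T2 = {B, D}.
Closure of {B, D}: B → C applies, adding C; B, D → A applies, adding A. So (B, D)⁺ = {A, B, C, D}.
This closure contains every attribute of T1, so T1 ∩ T2 → T1. The join is lossless.

Yes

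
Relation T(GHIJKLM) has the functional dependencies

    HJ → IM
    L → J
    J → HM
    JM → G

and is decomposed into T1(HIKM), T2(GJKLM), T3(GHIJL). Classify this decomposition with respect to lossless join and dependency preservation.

lossless and dependency-preserving

Lossless test (chase): Rows 2 and 3 agree on J; apply J→HM and equate their HM entries. Rows 2 and 3 agree on HJ; apply HJ→IM and equate their IM entries. Row 2 is now all distinguished symbols — the join is lossless.
Dependency preservation: HJ → IM; J → HM are not contained in any single fragment, but the restricted closure of each left-hand side across the fragments still reaches the right-hand side; the remaining FDs each lie inside some fragment. All dependencies are preserved.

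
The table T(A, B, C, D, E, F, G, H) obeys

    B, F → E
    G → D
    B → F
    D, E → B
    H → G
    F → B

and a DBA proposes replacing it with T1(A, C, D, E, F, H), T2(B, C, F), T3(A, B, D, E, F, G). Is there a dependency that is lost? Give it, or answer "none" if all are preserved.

H → G

Check H → G: no single fragment contains all of {G, H}, and the restricted closure of {H} across the fragments never reaches {G}.
B, F → E is preserved.
G → D is preserved.
B → F is preserved.
D, E → B is preserved.
F → B is preserved.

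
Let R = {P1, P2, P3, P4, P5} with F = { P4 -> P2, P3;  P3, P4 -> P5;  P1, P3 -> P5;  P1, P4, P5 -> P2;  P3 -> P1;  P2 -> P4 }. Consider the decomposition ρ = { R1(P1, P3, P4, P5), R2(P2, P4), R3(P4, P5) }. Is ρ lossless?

Yes

Chase test. Columns are P1, P2, P3, P4, P5; row i has aⱼ where attribute j ∈ Ri, else bᵢⱼ.
Initial tableau (one row per fragment):
  row 1: a1 b12 a3 a4 a5
  row 2: b21 a2 b23 a4 b25
  row 3: b31 b32 b33 a4 a5
Rows 1 and 2 agree on P4; apply P4→P2, P3 and equate their P2, P3 entries.
Rows 1 and 3 agree on P4; apply P4→P2, P3 and equate their P2, P3 entries.
Rows 1 and 2 agree on P3, P4; apply P3, P4→P5 and equate their P5 entries.
Rows 1 and 2 agree on P3; apply P3→P1 and equate their P1 entries.
Rows 1 and 3 agree on P3; apply P3→P1 and equate their P1 entries.
Row 1 is now all distinguished symbols — the join is lossless.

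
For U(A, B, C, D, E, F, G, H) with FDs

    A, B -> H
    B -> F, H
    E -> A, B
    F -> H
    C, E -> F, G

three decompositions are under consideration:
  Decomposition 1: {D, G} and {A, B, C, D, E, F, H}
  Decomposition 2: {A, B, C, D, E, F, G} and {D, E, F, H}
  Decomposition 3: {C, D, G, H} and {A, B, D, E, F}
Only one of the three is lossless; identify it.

Decomposition 1: common = {D}, closure = {D} → lossy.
Decomposition 2: common = {D, E, F}, closure = {A, B, D, E, F, H} → lossless.
Decomposition 3: common = {D}, closure = {D} → lossy.

Decomposition 2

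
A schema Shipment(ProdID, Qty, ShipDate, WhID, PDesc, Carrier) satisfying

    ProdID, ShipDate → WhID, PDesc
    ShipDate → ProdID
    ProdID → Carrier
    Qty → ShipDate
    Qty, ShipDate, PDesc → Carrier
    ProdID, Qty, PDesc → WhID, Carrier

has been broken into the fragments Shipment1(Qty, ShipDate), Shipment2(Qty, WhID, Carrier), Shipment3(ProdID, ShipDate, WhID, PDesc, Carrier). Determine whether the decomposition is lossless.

Chase test. Columns are ProdID, Qty, ShipDate, WhID, PDesc, Carrier; row i has aⱼ where attribute j ∈ Shipmenti, else bᵢⱼ.
Initial tableau (one row per fragment):
  row 1: b11 a2 a3 b14 b15 b16
  row 2: b21 a2 b23 a4 b25 a6
  row 3: a1 b32 a3 a4 a5 a6
Rows 1 and 3 agree on ShipDate; apply ShipDate→ProdID and equate their ProdID entries.
Rows 1 and 3 agree on ProdID; apply ProdID→Carrier and equate their Carrier entries.
Rows 1 and 2 agree on Qty; apply Qty→ShipDate and equate their ShipDate entries.
Rows 1 and 3 agree on ProdID, ShipDate; apply ProdID, ShipDate→WhID, PDesc and equate their WhID, PDesc entries.
Rows 1 and 2 agree on ShipDate; apply ShipDate→ProdID and equate their ProdID entries.
Rows 1 and 2 agree on ProdID, ShipDate; apply ProdID, ShipDate→WhID, PDesc and equate their WhID, PDesc entries.
Row 1 is now all distinguished symbols — the join is lossless.

Yes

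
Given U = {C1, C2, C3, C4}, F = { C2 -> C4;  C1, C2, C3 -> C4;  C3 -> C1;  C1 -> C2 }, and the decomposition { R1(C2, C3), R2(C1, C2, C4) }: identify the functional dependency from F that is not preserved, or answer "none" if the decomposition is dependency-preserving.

C3 -> C1

Check C3 → C1: no single fragment contains all of {C1, C3}, and the restricted closure of {C3} across the fragments never reaches {C1}.
C2 → C4 is preserved.
C1, C2, C3 → C4 is preserved.
C1 → C2 is preserved.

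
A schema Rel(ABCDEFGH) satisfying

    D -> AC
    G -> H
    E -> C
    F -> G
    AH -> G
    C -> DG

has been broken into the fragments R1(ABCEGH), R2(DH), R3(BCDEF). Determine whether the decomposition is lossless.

Yes

Chase test. Columns are ABCDEFGH; row i has aⱼ where attribute j ∈ Ri, else bᵢⱼ.
Initial tableau (one row per fragment):
  row 1: a1 a2 a3 b14 a5 b16 a7 a8
  row 2: b21 b22 b23 a4 b25 b26 b27 a8
  row 3: b31 a2 a3 a4 a5 a6 b37 b38
Rows 2 and 3 agree on D; apply D→AC and equate their AC entries.
Rows 1 and 2 agree on C; apply C→DG and equate their DG entries.
Rows 1 and 3 agree on C; apply C→DG and equate their DG entries.
Rows 1 and 2 agree on D; apply D→AC and equate their AC entries.
Rows 1 and 3 agree on G; apply G→H and equate their H entries.
Row 3 is now all distinguished symbols — the join is lossless.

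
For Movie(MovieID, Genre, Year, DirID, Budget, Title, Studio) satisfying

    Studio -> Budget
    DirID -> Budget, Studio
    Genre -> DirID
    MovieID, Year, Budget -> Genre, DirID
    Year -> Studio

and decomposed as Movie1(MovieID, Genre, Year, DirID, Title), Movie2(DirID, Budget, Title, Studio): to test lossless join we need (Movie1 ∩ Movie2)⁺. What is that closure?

DirID, Budget, Title, Studio

Movie1 ∩ Movie2 = {DirID, Title}.
DirID → Budget, Studio applies, adding Budget, Studio
Closure: {DirID, Budget, Title, Studio}.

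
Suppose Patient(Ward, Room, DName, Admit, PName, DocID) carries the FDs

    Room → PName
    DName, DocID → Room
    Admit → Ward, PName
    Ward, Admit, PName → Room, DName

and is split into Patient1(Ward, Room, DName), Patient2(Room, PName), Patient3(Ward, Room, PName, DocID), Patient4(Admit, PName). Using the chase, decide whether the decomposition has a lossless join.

No

Chase test. Columns are Ward, Room, DName, Admit, PName, DocID; row i has aⱼ where attribute j ∈ Patienti, else bᵢⱼ.
Initial tableau (one row per fragment):
  row 1: a1 a2 a3 b14 b15 b16
  row 2: b21 a2 b23 b24 a5 b26
  row 3: a1 a2 b33 b34 a5 a6
  row 4: b41 b42 b43 a4 a5 b46
Rows 1 and 2 agree on Room; apply Room→PName and equate their PName entries.
No row becomes fully distinguished — the join is lossy.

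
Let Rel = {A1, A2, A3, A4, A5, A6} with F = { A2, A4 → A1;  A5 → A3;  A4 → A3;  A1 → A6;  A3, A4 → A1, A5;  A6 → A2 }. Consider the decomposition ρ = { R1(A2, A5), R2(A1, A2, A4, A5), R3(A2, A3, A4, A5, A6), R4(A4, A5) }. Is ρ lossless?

Yes

Chase test. Columns are A1, A2, A3, A4, A5, A6; row i has aⱼ where attribute j ∈ Ri, else bᵢⱼ.
Initial tableau (one row per fragment):
  row 1: b11 a2 b13 b14 a5 b16
  row 2: a1 a2 b23 a4 a5 b26
  row 3: b31 a2 a3 a4 a5 a6
  row 4: b41 b42 b43 a4 a5 b46
Rows 2 and 3 agree on A2, A4; apply A2, A4→A1 and equate their A1 entries.
Rows 1 and 2 agree on A5; apply A5→A3 and equate their A3 entries.
Rows 1 and 3 agree on A5; apply A5→A3 and equate their A3 entries.
Rows 1 and 4 agree on A5; apply A5→A3 and equate their A3 entries.
Rows 2 and 3 agree on A1; apply A1→A6 and equate their A6 entries.
Rows 2 and 4 agree on A3, A4; apply A3, A4→A1, A5 and equate their A1, A5 entries.
Rows 2 and 4 agree on A1; apply A1→A6 and equate their A6 entries.
Rows 2 and 4 agree on A6; apply A6→A2 and equate their A2 entries.
Row 2 is now all distinguished symbols — the join is lossless.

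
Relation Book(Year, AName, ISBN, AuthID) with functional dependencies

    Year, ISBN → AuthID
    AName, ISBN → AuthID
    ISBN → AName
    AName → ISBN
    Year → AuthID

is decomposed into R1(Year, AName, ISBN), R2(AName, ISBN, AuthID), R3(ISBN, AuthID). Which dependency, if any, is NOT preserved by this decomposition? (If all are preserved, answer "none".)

Year → AuthID

Check Year → AuthID: no single fragment contains all of {Year, AuthID}, and the restricted closure of {Year} across the fragments never reaches {AuthID}.
Year, ISBN → AuthID is preserved.
AName, ISBN → AuthID is preserved.
ISBN → AName is preserved.
AName → ISBN is preserved.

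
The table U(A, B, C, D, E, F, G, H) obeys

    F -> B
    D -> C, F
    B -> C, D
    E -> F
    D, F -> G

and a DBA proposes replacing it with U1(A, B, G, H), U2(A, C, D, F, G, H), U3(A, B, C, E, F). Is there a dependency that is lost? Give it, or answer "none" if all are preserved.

none

F → B lies within U3.
D → C, F lies within U2.
B → C, D: restricted closure across fragments reaches C, D.
E → F lies within U3.
D, F → G lies within U2.
Every dependency is enforceable on the fragments, so the decomposition is dependency-preserving.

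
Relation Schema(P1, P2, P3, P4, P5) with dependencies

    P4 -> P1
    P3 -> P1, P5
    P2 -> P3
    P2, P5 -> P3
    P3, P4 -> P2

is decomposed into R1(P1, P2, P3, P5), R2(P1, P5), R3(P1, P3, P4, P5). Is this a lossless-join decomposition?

No

Chase test. Columns are P1, P2, P3, P4, P5; row i has aⱼ where attribute j ∈ Ri, else bᵢⱼ.
Initial tableau (one row per fragment):
  row 1: a1 a2 a3 b14 a5
  row 2: a1 b22 b23 b24 a5
  row 3: a1 b32 a3 a4 a5
No row becomes fully distinguished — the join is lossy.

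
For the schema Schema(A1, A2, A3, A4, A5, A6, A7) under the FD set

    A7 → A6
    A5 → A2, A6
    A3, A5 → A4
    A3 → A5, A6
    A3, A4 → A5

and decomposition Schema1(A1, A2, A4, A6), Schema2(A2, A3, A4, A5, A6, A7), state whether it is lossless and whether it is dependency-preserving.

lossy but dependency-preserving

Lossless test: (A2, A4, A6)⁺ = {A2, A4, A6}, which is a superkey of neither fragment — lossy.
Dependency preservation: every FD's attributes lie within a single fragment, so each can be enforced locally — preserved.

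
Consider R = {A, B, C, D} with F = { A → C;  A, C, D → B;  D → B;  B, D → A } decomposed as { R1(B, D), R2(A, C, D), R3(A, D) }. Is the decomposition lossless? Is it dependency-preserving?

Lossless test (chase): Rows 2 and 3 agree on A; apply A→C and equate their C entries. Rows 2 and 3 agree on A, C, D; apply A, C, D→B and equate their B entries. Rows 1 and 2 agree on D; apply D→B and equate their B entries. Rows 1 and 2 agree on B, D; apply B, D→A and equate their A entries. Rows 1 and 2 agree on A; apply A→C and equate their C entries. Row 1 is now all distinguished symbols — the join is lossless.
Dependency preservation: A, C, D → B; B, D → A are not contained in any single fragment, but the restricted closure of each left-hand side across the fragments still reaches the right-hand side; the remaining FDs each lie inside some fragment. All dependencies are preserved.

lossless and dependency-preserving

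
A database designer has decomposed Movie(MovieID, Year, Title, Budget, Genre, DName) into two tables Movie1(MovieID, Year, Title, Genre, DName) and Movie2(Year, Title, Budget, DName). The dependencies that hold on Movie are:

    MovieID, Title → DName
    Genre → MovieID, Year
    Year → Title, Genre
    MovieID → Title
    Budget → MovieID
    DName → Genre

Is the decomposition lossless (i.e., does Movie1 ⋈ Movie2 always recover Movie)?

Common attributes: Movie1 ∩ Movie2 = {Year, Title, DName}.
Closure of {Year, Title, DName}: Year → Title, Genre applies, adding Genre; Genre → MovieID, Year applies, adding MovieID. So (Year, Title, DName)⁺ = {MovieID, Year, Title, Genre, DName}.
This closure contains every attribute of Movie1, so Movie1 ∩ Movie2 → Movie1. The join is lossless.

Yes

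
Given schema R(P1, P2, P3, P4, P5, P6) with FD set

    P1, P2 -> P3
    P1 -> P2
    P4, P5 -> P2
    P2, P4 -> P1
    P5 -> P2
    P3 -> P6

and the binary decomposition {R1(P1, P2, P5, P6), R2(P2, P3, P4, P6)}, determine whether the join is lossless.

No

Common attributes: R1 ∩ R2 = {P2, P6}.
No dependency enlarges {P2, P6}, so (P2, P6)⁺ = {P2, P6}.
The closure contains neither all of R1 = {P1, P2, P5, P6} nor all of R2 = {P2, P3, P4, P6}, so the common attributes are not a superkey of either fragment. The join is lossy.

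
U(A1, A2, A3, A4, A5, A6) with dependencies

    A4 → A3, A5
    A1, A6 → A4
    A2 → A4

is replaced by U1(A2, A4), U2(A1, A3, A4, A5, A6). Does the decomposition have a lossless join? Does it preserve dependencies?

lossy but dependency-preserving

Lossless test: (A4)⁺ = {A3, A4, A5}, which is a superkey of neither fragment — lossy.
Dependency preservation: every FD's attributes lie within a single fragment, so each can be enforced locally — preserved.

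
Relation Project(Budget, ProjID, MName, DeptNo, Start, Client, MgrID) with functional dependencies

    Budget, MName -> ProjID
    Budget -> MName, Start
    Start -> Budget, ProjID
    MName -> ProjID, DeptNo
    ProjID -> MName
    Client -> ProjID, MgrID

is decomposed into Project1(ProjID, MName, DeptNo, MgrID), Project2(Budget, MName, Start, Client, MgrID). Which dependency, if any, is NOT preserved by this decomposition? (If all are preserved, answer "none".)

Budget, MName → ProjID: restricted closure across fragments reaches ProjID.
Budget → MName, Start lies within Project2.
Start → Budget, ProjID: restricted closure across fragments reaches Budget, ProjID.
MName → ProjID, DeptNo lies within Project1.
ProjID → MName lies within Project1.
Client → ProjID, MgrID: restricted closure across fragments reaches ProjID, MgrID.
Every dependency is enforceable on the fragments, so the decomposition is dependency-preserving.

none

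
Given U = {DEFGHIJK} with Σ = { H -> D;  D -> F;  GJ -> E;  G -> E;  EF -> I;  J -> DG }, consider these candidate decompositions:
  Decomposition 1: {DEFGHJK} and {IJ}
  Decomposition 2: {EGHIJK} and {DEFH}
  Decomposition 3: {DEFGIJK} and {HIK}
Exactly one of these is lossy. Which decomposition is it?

Decomposition 1: common = {J}, closure = {DEFGIJ} → lossless.
Decomposition 2: common = {EH}, closure = {DEFHI} → lossless.
Decomposition 3: common = {IK}, closure = {IK} → lossy.

Decomposition 3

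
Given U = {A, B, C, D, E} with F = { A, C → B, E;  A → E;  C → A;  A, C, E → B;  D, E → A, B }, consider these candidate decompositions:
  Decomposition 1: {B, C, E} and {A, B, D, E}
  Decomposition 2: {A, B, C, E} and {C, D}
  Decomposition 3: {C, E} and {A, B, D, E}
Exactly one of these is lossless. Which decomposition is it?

Decomposition 2

Decomposition 1: common = {B, E}, closure = {B, E} → lossy.
Decomposition 2: common = {C}, closure = {A, B, C, E} → lossless.
Decomposition 3: common = {E}, closure = {E} → lossy.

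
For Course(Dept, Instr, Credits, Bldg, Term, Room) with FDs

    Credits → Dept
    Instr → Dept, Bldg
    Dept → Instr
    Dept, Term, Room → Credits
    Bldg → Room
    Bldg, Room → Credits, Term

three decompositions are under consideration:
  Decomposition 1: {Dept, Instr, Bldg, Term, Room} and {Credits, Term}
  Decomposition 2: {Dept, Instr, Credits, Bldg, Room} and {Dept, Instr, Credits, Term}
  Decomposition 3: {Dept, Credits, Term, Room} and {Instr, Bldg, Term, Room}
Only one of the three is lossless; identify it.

Decomposition 2

Decomposition 1: common = {Term}, closure = {Term} → lossy.
Decomposition 2: common = {Dept, Instr, Credits}, closure = {Dept, Instr, Credits, Bldg, Term, Room} → lossless.
Decomposition 3: common = {Term, Room}, closure = {Term, Room} → lossy.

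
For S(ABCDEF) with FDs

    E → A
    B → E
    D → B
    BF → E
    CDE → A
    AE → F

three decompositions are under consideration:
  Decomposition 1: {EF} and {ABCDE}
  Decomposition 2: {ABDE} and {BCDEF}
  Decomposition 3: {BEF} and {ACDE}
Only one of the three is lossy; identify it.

Decomposition 1: common = {E}, closure = {AEF} → lossless.
Decomposition 2: common = {BDE}, closure = {ABDEF} → lossless.
Decomposition 3: common = {E}, closure = {AEF} → lossy.

Decomposition 3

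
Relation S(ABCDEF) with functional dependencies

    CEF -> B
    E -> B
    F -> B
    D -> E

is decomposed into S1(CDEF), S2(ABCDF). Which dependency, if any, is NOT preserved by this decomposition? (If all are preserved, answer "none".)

E -> B

Check E → B: no single fragment contains all of {BE}, and the restricted closure of {E} across the fragments never reaches {B}.
CEF → B is preserved.
F → B is preserved.
D → E is preserved.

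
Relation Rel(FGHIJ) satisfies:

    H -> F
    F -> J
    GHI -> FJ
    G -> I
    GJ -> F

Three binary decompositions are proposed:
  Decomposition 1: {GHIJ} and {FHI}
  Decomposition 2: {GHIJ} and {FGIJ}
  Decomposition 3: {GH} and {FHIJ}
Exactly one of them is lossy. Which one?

Decomposition 1: common = {HI}, closure = {FHIJ} → lossless.
Decomposition 2: common = {GIJ}, closure = {FGIJ} → lossless.
Decomposition 3: common = {H}, closure = {FHJ} → lossy.

Decomposition 3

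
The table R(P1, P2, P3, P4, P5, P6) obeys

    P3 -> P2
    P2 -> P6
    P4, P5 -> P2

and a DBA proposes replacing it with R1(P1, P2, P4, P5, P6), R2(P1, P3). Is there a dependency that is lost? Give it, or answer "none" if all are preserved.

P3 -> P2

Check P3 → P2: no single fragment contains all of {P2, P3}, and the restricted closure of {P3} across the fragments never reaches {P2}.
P2 → P6 is preserved.
P4, P5 → P2 is preserved.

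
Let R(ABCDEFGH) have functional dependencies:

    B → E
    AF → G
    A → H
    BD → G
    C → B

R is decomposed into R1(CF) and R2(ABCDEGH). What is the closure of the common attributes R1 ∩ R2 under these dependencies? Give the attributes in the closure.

BCE

R1 ∩ R2 = {C}.
C → B applies, adding B
B → E applies, adding E
Closure: {BCE}.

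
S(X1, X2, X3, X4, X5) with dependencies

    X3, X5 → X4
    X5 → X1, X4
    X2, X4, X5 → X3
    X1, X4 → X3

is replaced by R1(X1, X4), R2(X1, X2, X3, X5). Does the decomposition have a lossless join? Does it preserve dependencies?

Lossless test: (X1)⁺ = {X1}, which is a superkey of neither fragment — lossy.
Dependency preservation: the restricted closure of {X3, X5} across the fragments never reaches {X4}, so X3, X5 → X4 cannot be enforced without a join — not preserved.

lossy and not dependency-preserving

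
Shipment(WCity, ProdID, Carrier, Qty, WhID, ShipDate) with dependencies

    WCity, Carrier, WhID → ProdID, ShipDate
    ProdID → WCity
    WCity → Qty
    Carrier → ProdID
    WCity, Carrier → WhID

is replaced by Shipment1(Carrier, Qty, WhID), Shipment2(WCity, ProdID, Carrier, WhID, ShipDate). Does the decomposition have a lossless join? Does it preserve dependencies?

Lossless test: (Carrier, WhID)⁺ = {WCity, ProdID, Carrier, Qty, WhID, ShipDate}, which contains all of one fragment — lossless.
Dependency preservation: the restricted closure of {WCity} across the fragments never reaches {Qty}, so WCity → Qty cannot be enforced without a join — not preserved.

lossless but not dependency-preserving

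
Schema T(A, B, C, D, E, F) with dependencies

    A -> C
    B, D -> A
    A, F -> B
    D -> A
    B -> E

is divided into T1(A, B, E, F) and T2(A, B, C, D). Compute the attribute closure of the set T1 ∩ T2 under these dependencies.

T1 ∩ T2 = {A, B}.
A → C applies, adding C
B → E applies, adding E
Closure: {A, B, C, E}.

A, B, C, E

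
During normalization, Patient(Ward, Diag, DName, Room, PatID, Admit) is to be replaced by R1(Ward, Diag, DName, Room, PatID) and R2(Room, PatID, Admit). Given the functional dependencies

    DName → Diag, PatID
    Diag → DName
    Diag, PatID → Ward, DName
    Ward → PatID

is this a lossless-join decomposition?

Common attributes: R1 ∩ R2 = {Room, PatID}.
No dependency enlarges {Room, PatID}, so (Room, PatID)⁺ = {Room, PatID}.
The closure contains neither all of R1 = {Ward, Diag, DName, Room, PatID} nor all of R2 = {Room, PatID, Admit}, so the common attributes are not a superkey of either fragment. The join is lossy.

No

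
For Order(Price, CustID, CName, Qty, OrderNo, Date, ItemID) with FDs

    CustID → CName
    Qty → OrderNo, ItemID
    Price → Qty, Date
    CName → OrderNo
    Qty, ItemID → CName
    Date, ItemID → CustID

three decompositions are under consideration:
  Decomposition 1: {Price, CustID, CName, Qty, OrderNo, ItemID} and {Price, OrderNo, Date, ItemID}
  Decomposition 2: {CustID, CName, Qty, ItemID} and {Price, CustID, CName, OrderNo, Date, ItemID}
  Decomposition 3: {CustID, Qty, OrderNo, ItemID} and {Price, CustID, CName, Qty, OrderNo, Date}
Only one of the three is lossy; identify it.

Decomposition 1: common = {Price, OrderNo, ItemID}, closure = {Price, CustID, CName, Qty, OrderNo, Date, ItemID} → lossless.
Decomposition 2: common = {CustID, CName, ItemID}, closure = {CustID, CName, OrderNo, ItemID} → lossy.
Decomposition 3: common = {CustID, Qty, OrderNo}, closure = {CustID, CName, Qty, OrderNo, ItemID} → lossless.

Decomposition 2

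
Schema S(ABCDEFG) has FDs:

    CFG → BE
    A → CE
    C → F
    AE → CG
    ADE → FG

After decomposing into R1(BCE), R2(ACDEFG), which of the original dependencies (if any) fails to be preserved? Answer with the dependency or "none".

CFG → BE

Check CFG → BE: no single fragment contains all of {BCEFG}, and the restricted closure of {CFG} across the fragments never reaches {BE}.
A → CE is preserved.
C → F is preserved.
AE → CG is preserved.
ADE → FG is preserved.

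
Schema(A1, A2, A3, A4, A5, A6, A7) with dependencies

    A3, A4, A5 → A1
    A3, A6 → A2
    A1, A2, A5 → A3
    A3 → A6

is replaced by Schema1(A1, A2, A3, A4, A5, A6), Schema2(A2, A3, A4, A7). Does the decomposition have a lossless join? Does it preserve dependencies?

Lossless test: (A2, A3, A4)⁺ = {A2, A3, A4, A6}, which is a superkey of neither fragment — lossy.
Dependency preservation: every FD's attributes lie within a single fragment, so each can be enforced locally — preserved.

lossy but dependency-preserving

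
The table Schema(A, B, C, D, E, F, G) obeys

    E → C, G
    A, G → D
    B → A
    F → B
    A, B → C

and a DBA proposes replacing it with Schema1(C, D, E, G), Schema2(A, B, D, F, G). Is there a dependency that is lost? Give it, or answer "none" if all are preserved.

Check A, B → C: no single fragment contains all of {A, B, C}, and the restricted closure of {A, B} across the fragments never reaches {C}.
E → C, G is preserved.
A, G → D is preserved.
B → A is preserved.
F → B is preserved.

A, B → C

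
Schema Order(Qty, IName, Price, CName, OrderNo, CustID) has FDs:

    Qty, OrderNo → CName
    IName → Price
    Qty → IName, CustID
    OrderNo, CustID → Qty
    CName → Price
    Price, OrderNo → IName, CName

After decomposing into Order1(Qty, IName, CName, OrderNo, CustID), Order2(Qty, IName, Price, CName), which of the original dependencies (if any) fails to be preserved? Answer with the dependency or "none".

Price, OrderNo → IName, CName

Check Price, OrderNo → IName, CName: no single fragment contains all of {IName, Price, CName, OrderNo}, and the restricted closure of {Price, OrderNo} across the fragments never reaches {IName, CName}.
Qty, OrderNo → CName is preserved.
IName → Price is preserved.
Qty → IName, CustID is preserved.
OrderNo, CustID → Qty is preserved.
CName → Price is preserved.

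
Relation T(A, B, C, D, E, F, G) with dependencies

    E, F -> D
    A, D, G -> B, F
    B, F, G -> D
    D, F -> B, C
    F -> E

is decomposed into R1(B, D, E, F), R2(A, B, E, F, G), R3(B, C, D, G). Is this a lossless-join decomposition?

No

Chase test. Columns are A, B, C, D, E, F, G; row i has aⱼ where attribute j ∈ Ri, else bᵢⱼ.
Initial tableau (one row per fragment):
  row 1: b11 a2 b13 a4 a5 a6 b17
  row 2: a1 a2 b23 b24 a5 a6 a7
  row 3: b31 a2 a3 a4 b35 b36 a7
Rows 1 and 2 agree on E, F; apply E, F→D and equate their D entries.
Rows 1 and 2 agree on D, F; apply D, F→B, C and equate their B, C entries.
No row becomes fully distinguished — the join is lossy.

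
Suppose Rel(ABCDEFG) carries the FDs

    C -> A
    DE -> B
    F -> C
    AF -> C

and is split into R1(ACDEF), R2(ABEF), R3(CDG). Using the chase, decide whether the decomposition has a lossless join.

Chase test. Columns are ABCDEFG; row i has aⱼ where attribute j ∈ Ri, else bᵢⱼ.
Initial tableau (one row per fragment):
  row 1: a1 b12 a3 a4 a5 a6 b17
  row 2: a1 a2 b23 b24 a5 a6 b27
  row 3: b31 b32 a3 a4 b35 b36 a7
Rows 1 and 3 agree on C; apply C→A and equate their A entries.
Rows 1 and 2 agree on F; apply F→C and equate their C entries.
No row becomes fully distinguished — the join is lossy.

No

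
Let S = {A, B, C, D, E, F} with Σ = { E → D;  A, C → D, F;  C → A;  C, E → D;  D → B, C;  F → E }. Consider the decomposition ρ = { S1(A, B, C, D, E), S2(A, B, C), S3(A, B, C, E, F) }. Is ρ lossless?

Chase test. Columns are A, B, C, D, E, F; row i has aⱼ where attribute j ∈ Si, else bᵢⱼ.
Initial tableau (one row per fragment):
  row 1: a1 a2 a3 a4 a5 b16
  row 2: a1 a2 a3 b24 b25 b26
  row 3: a1 a2 a3 b34 a5 a6
Rows 1 and 3 agree on E; apply E→D and equate their D entries.
Rows 1 and 2 agree on A, C; apply A, C→D, F and equate their D, F entries.
Rows 1 and 3 agree on A, C; apply A, C→D, F and equate their D, F entries.
Rows 1 and 2 agree on F; apply F→E and equate their E entries.
Row 1 is now all distinguished symbols — the join is lossless.

Yes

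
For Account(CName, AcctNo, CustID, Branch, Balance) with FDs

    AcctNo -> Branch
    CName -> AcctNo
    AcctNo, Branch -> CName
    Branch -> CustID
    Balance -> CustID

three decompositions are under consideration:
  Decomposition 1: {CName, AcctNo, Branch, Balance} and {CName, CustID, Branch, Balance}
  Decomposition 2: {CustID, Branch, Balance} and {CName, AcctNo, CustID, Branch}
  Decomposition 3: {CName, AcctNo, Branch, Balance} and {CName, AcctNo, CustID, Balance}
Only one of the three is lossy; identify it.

Decomposition 2

Decomposition 1: common = {CName, Branch, Balance}, closure = {CName, AcctNo, CustID, Branch, Balance} → lossless.
Decomposition 2: common = {CustID, Branch}, closure = {CustID, Branch} → lossy.
Decomposition 3: common = {CName, AcctNo, Balance}, closure = {CName, AcctNo, CustID, Branch, Balance} → lossless.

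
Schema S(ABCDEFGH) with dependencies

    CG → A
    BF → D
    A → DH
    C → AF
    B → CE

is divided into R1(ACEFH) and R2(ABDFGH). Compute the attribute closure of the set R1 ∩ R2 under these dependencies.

ADFH

R1 ∩ R2 = {AFH}.
A → DH applies, adding D
Closure: {ADFH}.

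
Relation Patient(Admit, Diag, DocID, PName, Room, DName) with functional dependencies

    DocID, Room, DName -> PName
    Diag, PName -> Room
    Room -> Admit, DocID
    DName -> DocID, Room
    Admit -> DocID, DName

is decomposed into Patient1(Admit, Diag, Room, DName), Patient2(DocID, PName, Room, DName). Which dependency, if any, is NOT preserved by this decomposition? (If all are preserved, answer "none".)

Check Diag, PName → Room: no single fragment contains all of {Diag, PName, Room}, and the restricted closure of {Diag, PName} across the fragments never reaches {Room}.
DocID, Room, DName → PName is preserved.
Room → Admit, DocID is preserved.
DName → DocID, Room is preserved.
Admit → DocID, DName is preserved.

Diag, PName -> Room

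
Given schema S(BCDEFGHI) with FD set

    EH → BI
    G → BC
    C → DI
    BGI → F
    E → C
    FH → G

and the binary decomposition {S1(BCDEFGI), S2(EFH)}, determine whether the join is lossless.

Common attributes: S1 ∩ S2 = {EF}.
Closure of {EF}: E → C applies, adding C; C → DI applies, adding DI. So (EF)⁺ = {CDEFI}.
The closure contains neither all of S1 = {BCDEFGI} nor all of S2 = {EFH}, so the common attributes are not a superkey of either fragment. The join is lossy.

No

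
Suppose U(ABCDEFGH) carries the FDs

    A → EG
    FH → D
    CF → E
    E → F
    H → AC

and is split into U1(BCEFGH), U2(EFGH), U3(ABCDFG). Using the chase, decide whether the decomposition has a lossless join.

Chase test. Columns are ABCDEFGH; row i has aⱼ where attribute j ∈ Ui, else bᵢⱼ.
Initial tableau (one row per fragment):
  row 1: b11 a2 a3 b14 a5 a6 a7 a8
  row 2: b21 b22 b23 b24 a5 a6 a7 a8
  row 3: a1 a2 a3 a4 b35 a6 a7 b38
Rows 1 and 2 agree on FH; apply FH→D and equate their D entries.
Rows 1 and 3 agree on CF; apply CF→E and equate their E entries.
Rows 1 and 2 agree on H; apply H→AC and equate their AC entries.
No row becomes fully distinguished — the join is lossy.

No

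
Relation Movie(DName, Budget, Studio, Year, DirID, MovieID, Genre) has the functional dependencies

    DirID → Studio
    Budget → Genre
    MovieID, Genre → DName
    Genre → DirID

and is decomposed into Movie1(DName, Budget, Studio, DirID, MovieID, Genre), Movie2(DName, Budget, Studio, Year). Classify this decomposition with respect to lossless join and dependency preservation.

lossy but dependency-preserving

Lossless test: (DName, Budget, Studio)⁺ = {DName, Budget, Studio, DirID, Genre}, which is a superkey of neither fragment — lossy.
Dependency preservation: every FD's attributes lie within a single fragment, so each can be enforced locally — preserved.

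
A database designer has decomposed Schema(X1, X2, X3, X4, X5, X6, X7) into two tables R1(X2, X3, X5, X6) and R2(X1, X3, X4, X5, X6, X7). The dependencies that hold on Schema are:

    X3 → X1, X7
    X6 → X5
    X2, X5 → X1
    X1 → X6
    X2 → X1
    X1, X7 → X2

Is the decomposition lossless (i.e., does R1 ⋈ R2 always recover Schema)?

Common attributes: R1 ∩ R2 = {X3, X5, X6}.
Closure of {X3, X5, X6}: X3 → X1, X7 applies, adding X1, X7; X1, X7 → X2 applies, adding X2. So (X3, X5, X6)⁺ = {X1, X2, X3, X5, X6, X7}.
This closure contains every attribute of R1, so R1 ∩ R2 → R1. The join is lossless.

Yes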